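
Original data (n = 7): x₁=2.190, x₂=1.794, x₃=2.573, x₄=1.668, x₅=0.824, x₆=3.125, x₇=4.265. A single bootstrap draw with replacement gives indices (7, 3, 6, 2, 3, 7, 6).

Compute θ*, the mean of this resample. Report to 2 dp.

θ* = 3.10

Resample values: 4.265, 2.573, 3.125, 1.794, 2.573, 4.265, 3.125.
Mean = (4.265 + 2.573 + 3.125 + 1.794 + 2.573 + 4.265 + 3.125) / 7 = 21.7200 / 7 = 3.10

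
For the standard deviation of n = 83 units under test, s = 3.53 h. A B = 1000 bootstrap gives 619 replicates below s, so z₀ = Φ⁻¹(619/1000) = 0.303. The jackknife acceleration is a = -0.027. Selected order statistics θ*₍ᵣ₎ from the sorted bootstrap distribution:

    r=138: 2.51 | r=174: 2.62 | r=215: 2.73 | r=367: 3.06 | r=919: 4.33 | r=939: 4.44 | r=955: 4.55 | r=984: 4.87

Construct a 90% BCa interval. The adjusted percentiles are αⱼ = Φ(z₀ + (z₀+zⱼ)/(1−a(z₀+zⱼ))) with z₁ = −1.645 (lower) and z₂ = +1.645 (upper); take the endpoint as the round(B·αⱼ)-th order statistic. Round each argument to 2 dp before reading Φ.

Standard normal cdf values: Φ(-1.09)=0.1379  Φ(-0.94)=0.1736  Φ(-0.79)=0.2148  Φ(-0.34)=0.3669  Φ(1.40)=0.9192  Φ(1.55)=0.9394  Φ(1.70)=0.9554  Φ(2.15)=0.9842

Lower: z₀ + z₁ = 0.303 + (-1.645) = -1.342; 1 − a(z₀+z₁) = 1 − (-0.027)(-1.342) = 0.9638; argument = 0.303 + (-1.342)/0.9638 = -1.0895 → -1.09.
α₁ = Φ(-1.09) = 0.1379; rank = round(1000 × 0.1379) = 138; θ*₍138₎ = 2.51.
Upper: z₀ + z₂ = 1.948; 1 − a(z₀+z₂) = 1.0526; argument = 2.1537 → 2.15; α₂ = 0.9842; rank = 984; θ*₍984₎ = 4.87.

(2.51, 4.87)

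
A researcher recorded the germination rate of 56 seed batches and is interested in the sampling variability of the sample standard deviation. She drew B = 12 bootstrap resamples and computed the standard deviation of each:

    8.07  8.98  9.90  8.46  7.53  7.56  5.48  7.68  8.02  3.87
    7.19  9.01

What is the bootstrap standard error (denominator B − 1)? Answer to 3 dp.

Bootstrap SE is the standard deviation of the 12 replicate standard deviations.
Mean of replicates: (8.07 + 8.98 + 9.90 + 8.46 + 7.53 + 7.56 + 5.48 + 7.68 + 8.02 + 3.87 + 7.19 + 9.01) / 12 = 91.7500 / 12 = 7.6458
Sum of squared deviations: (+0.4242)² + (+1.3342)² + (+2.2542)² + (+0.8142)² + (−0.1158)² + (−0.0858)² + (−2.1658)² + (+0.0342)² + (+0.3742)² + (−3.7758)² + (−0.4558)² + (+1.3642)² = 28.8825
Variance = 28.8825 / 11 = 2.6257
SE* = √2.6257

SE* = 1.620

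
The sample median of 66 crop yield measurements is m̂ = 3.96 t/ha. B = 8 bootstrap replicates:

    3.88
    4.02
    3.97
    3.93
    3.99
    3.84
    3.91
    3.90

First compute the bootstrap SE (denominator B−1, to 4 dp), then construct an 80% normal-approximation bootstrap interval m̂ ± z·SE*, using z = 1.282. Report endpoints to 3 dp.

Mean of replicates = 3.9300; sum of squared deviations = 0.0252; SE* = √(0.0252/7) = 0.0600
Margin = 1.282 × 0.0600 = 0.0769
Interval: 3.96 ± 0.0769

(3.883, 4.037)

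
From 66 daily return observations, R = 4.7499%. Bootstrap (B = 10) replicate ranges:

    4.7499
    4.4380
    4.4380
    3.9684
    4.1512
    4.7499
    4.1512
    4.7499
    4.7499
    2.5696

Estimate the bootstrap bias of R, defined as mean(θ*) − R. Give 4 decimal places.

mean(θ*) = (4.7499 + 4.4380 + 4.4380 + 3.9684 + 4.1512 + 4.7499 + 4.1512 + 4.7499 + 4.7499 + 2.5696) / 10 = 4.27160
bias = 4.27160 − 4.7499

bias = −0.4783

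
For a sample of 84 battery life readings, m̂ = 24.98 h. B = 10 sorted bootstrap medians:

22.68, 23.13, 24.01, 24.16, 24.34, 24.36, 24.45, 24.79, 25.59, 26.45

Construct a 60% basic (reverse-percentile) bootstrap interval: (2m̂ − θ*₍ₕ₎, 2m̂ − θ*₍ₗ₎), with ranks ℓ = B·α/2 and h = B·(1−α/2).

Percentile endpoints at ranks 2 and 8: θ*₍2₎ = 23.13, θ*₍8₎ = 24.79.
Basic interval reflects these around m̂:
  lower = 2 × 24.98 − 24.79 = 25.17
  upper = 2 × 24.98 − 23.13 = 26.83

(25.17, 26.83)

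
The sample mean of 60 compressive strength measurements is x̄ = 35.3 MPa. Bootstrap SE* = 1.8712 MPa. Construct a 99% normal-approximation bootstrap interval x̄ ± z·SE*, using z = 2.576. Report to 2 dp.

Margin = 2.576 × 1.8712 = 4.820
Interval: 35.3 ± 4.820

(30.48, 40.12)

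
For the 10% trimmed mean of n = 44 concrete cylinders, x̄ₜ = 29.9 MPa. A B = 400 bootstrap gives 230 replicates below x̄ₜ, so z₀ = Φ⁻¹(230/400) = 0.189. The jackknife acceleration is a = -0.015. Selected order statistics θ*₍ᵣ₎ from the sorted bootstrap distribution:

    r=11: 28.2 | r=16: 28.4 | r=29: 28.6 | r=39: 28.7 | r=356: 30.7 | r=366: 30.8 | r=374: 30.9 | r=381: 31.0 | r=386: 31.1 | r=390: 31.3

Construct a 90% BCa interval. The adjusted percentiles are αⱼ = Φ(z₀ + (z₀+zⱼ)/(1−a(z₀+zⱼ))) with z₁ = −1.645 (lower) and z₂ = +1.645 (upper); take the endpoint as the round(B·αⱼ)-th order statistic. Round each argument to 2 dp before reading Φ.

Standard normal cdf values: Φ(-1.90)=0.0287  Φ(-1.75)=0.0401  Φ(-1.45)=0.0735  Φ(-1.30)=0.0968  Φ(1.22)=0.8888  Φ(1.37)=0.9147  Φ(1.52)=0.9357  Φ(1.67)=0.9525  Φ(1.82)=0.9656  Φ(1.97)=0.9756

(28.7, 31.3)

Lower: z₀ + z₁ = 0.189 + (-1.645) = -1.456; 1 − a(z₀+z₁) = 1 − (-0.015)(-1.456) = 0.9782; argument = 0.189 + (-1.456)/0.9782 = -1.2995 → -1.30.
α₁ = Φ(-1.30) = 0.0968; rank = round(400 × 0.0968) = 39; θ*₍39₎ = 28.7.
Upper: z₀ + z₂ = 1.834; 1 − a(z₀+z₂) = 1.0275; argument = 1.9739 → 1.97; α₂ = 0.9756; rank = 390; θ*₍390₎ = 31.3.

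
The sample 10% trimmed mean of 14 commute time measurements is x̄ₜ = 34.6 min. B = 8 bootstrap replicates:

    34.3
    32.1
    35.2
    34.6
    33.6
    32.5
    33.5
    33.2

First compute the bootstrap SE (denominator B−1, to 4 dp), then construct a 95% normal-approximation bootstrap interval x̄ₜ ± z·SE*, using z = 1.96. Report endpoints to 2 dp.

Mean of replicates = 33.6250; sum of squared deviations = 7.6750; SE* = √(7.6750/7) = 1.0471
Margin = 1.96 × 1.0471 = 2.052
Interval: 34.6 ± 2.052

(32.55, 36.65)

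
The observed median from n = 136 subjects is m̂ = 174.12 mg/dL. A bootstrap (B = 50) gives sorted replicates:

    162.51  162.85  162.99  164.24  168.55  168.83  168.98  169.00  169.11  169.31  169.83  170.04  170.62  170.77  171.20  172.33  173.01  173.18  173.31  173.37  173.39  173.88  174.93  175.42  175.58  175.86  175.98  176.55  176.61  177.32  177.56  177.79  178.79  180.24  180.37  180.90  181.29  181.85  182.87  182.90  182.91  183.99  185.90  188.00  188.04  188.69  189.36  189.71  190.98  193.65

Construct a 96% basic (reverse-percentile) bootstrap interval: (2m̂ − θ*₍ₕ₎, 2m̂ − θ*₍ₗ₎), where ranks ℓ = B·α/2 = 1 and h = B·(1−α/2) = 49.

Percentile endpoints at ranks 1 and 49: θ*₍1₎ = 162.51, θ*₍49₎ = 190.98.
Basic interval reflects these around m̂:
  lower = 2 × 174.12 − 190.98 = 157.26
  upper = 2 × 174.12 − 162.51 = 185.73

(157.26, 185.73)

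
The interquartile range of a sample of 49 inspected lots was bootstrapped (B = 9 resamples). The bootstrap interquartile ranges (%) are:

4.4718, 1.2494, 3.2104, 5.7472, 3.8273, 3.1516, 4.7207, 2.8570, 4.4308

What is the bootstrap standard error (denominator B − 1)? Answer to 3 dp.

Bootstrap SE is the standard deviation of the 9 replicate interquartile ranges.
Mean of replicates: (4.4718 + 1.2494 + 3.2104 + 5.7472 + 3.8273 + 3.1516 + 4.7207 + 2.8570 + 4.4308) / 9 = 33.66620 / 9 = 3.74069
Sum of squared deviations: (+0.73111)² + (−2.49129)² + (−0.53029)² + (+2.00651)² + (+0.08661)² + (−0.58909)² + (+0.98001)² + (−0.88369)² + (+0.69011)² = 13.62045
Variance = 13.62045 / 8 = 1.70256
SE* = √1.70256

SE* = 1.305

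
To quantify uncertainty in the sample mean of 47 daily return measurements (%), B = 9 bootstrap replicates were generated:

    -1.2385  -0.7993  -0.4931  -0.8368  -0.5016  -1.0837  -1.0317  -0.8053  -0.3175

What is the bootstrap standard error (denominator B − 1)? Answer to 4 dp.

Bootstrap SE is the standard deviation of the 9 replicate means.
Mean of replicates: ((-1.2385) + (-0.7993) + (-0.4931) + (-0.8368) + (-0.5016) + (-1.0837) + (-1.0317) + (-0.8053) + (-0.3175)) / 9 = -7.10750 / 9 = -0.78972
Sum of squared deviations: (−0.44878)² + (−0.00958)² + (+0.29662)² + (−0.04708)² + (+0.28812)² + (−0.29398)² + (−0.24198)² + (−0.01558)² + (+0.47222)² = 0.74292
Variance = 0.74292 / 8 = 0.09287
SE* = √0.09287

SE* = 0.3047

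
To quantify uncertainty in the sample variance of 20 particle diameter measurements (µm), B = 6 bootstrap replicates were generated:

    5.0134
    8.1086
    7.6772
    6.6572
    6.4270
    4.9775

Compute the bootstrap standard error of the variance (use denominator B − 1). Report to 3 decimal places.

Bootstrap SE is the standard deviation of the 6 replicate variances.
Mean of replicates: (5.0134 + 8.1086 + 7.6772 + 6.6572 + 6.4270 + 4.9775) / 6 = 38.86090 / 6 = 6.47682
Sum of squared deviations: (−1.46342)² + (+1.63178)² + (+1.20038)² + (+0.18038)² + (−0.04982)² + (−1.49932)² = 8.52820
Variance = 8.52820 / 5 = 1.70564
SE* = √1.70564

SE* = 1.306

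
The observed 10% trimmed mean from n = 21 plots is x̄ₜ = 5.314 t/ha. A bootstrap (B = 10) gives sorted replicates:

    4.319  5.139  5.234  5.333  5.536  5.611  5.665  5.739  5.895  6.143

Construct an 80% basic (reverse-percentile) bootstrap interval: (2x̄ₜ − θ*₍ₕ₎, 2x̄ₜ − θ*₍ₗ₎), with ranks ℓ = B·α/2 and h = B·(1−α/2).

Percentile endpoints at ranks 1 and 9: θ*₍1₎ = 4.319, θ*₍9₎ = 5.895.
Basic interval reflects these around x̄ₜ:
  lower = 2 × 5.314 − 5.895 = 4.733
  upper = 2 × 5.314 − 4.319 = 6.309

(4.733, 6.309)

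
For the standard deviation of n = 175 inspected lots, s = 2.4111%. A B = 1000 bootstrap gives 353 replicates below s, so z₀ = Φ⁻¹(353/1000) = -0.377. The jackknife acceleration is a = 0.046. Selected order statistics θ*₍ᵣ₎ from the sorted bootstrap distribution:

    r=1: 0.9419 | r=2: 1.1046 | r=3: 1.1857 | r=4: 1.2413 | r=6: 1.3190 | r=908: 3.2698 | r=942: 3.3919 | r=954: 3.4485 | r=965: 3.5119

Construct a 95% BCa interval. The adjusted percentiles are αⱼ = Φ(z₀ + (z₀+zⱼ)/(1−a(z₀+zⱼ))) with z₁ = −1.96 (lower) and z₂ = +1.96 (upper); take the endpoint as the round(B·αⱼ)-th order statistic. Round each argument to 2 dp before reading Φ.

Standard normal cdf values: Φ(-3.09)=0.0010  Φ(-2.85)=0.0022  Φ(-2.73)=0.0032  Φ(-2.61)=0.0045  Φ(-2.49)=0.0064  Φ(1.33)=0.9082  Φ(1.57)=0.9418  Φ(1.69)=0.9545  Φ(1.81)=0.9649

(1.3190, 3.2698)

Lower: z₀ + z₁ = -0.377 + (-1.960) = -2.337; 1 − a(z₀+z₁) = 1 − (0.046)(-2.337) = 1.1075; argument = -0.377 + (-2.337)/1.1075 = -2.4872 → -2.49.
α₁ = Φ(-2.49) = 0.0064; rank = round(1000 × 0.0064) = 6; θ*₍6₎ = 1.3190.
Upper: z₀ + z₂ = 1.583; 1 − a(z₀+z₂) = 0.9272; argument = 1.3303 → 1.33; α₂ = 0.9082; rank = 908; θ*₍908₎ = 3.2698.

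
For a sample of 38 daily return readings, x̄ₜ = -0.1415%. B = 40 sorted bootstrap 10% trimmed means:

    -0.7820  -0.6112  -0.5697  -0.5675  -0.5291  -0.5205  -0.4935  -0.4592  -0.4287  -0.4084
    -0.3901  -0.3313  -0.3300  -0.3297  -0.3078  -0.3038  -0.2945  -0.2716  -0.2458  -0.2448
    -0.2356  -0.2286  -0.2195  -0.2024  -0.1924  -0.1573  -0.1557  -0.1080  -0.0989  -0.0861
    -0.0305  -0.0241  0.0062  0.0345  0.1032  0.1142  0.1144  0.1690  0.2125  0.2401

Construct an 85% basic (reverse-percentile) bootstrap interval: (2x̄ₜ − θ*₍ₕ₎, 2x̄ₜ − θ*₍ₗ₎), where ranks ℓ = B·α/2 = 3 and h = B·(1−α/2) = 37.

Percentile endpoints at ranks 3 and 37: θ*₍3₎ = -0.5697, θ*₍37₎ = 0.1144.
Basic interval reflects these around x̄ₜ:
  lower = 2 × -0.1415 − 0.1144 = -0.3974
  upper = 2 × -0.1415 − -0.5697 = 0.2867

(-0.3974, 0.2867)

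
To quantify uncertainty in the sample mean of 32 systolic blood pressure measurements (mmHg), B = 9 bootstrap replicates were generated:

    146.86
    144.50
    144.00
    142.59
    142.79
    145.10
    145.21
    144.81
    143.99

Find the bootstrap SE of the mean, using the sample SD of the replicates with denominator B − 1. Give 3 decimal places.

SE* = 1.302

Bootstrap SE is the standard deviation of the 9 replicate means.
Mean of replicates: (146.86 + 144.50 + 144.00 + 142.59 + 142.79 + 145.10 + 145.21 + 144.81 + 143.99) / 9 = 1299.8500 / 9 = 144.4278
Sum of squared deviations: (+2.4322)² + (+0.0722)² + (−0.4278)² + (−1.8378)² + (−1.6378)² + (+0.6722)² + (+0.7822)² + (+0.3822)² + (−0.4378)² = 13.5652
Variance = 13.5652 / 8 = 1.6956
SE* = √1.6956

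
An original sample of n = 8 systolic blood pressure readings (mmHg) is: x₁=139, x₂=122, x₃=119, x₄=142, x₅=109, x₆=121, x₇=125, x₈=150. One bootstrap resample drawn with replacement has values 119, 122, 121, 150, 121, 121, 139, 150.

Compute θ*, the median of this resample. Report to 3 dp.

Sorted: 119, 121, 121, 121, 122, 139, 150, 150
Median = average of the two middle values = 121.500

θ* = 121.500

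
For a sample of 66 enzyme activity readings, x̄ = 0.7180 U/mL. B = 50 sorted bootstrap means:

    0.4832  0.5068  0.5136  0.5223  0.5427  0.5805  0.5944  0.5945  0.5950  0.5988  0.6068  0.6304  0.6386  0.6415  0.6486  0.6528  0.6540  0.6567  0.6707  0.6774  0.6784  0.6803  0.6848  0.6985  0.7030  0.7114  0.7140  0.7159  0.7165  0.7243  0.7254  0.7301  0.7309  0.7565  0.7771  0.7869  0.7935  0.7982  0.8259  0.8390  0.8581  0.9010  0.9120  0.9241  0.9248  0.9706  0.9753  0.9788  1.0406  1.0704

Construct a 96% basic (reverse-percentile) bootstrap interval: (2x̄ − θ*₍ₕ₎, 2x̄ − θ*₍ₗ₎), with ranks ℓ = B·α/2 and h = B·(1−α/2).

(0.3954, 0.9528)

Percentile endpoints at ranks 1 and 49: θ*₍1₎ = 0.4832, θ*₍49₎ = 1.0406.
Basic interval reflects these around x̄:
  lower = 2 × 0.7180 − 1.0406 = 0.3954
  upper = 2 × 0.7180 − 0.4832 = 0.9528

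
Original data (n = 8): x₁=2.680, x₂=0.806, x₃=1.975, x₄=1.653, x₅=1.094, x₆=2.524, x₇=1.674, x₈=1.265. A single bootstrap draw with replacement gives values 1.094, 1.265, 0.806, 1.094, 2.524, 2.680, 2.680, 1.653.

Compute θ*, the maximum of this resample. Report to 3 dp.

Maximum = 2.680

θ* = 2.680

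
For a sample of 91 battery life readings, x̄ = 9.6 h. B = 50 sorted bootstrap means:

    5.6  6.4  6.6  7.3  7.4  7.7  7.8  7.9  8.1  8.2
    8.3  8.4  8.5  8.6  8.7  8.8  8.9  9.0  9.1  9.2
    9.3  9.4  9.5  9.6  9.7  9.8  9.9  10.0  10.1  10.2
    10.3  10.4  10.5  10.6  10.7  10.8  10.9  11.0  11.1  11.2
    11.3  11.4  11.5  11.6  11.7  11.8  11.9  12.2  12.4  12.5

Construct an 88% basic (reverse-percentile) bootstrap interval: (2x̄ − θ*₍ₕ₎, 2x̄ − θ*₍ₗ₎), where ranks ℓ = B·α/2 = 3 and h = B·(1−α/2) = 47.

(7.3, 12.6)

Percentile endpoints at ranks 3 and 47: θ*₍3₎ = 6.6, θ*₍47₎ = 11.9.
Basic interval reflects these around x̄:
  lower = 2 × 9.6 − 11.9 = 7.3
  upper = 2 × 9.6 − 6.6 = 12.6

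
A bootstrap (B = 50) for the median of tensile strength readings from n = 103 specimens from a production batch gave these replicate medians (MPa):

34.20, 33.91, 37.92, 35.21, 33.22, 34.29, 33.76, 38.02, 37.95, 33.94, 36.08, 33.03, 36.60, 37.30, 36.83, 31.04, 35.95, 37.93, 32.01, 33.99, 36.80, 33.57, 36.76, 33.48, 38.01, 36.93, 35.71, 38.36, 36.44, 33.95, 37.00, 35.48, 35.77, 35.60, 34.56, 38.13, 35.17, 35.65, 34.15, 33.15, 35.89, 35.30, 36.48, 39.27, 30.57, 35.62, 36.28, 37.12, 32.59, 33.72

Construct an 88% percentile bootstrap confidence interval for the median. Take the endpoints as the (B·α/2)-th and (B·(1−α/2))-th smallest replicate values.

(32.01, 38.02)

Sorted replicates: 30.57, 31.04, 32.01, 32.59, 33.03, 33.15, 33.22, 33.48, 33.57, 33.72, 33.76, 33.91, 33.94, 33.95, 33.99, 34.15, 34.20, 34.29, 34.56, 35.17, 35.21, 35.30, 35.48, 35.60, 35.62, 35.65, 35.71, 35.77, 35.89, 35.95, 36.08, 36.28, 36.44, 36.48, 36.60, 36.76, 36.80, 36.83, 36.93, 37.00, 37.12, 37.30, 37.92, 37.93, 37.95, 38.01, 38.02, 38.13, 38.36, 39.27
α = 0.12; lower rank = 50 × 0.060 = 3; upper rank = 50 × 0.940 = 47.
The 3rd smallest replicate is 32.01; the 47th is 38.02.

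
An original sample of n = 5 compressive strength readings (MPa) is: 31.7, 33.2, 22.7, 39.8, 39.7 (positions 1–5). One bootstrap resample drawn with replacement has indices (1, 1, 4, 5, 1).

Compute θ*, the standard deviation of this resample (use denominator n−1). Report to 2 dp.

θ* = 4.41

Resample values: 31.7, 31.7, 39.8, 39.7, 31.7.
Mean = 34.9200; sum of squared deviations = 77.7680
s² = 77.7680 / 4 = 19.4420
s = √19.4420 = 4.41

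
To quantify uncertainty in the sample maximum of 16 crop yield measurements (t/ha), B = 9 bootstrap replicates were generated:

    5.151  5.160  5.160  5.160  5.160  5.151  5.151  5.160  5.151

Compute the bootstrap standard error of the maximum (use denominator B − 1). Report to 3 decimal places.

SE* = 0.005

Bootstrap SE is the standard deviation of the 9 replicate maximums.
Mean of replicates: (5.151 + 5.160 + 5.160 + 5.160 + 5.160 + 5.151 + 5.151 + 5.160 + 5.151) / 9 = 46.404000 / 9 = 5.156000
Sum of squared deviations: (−0.005000)² + (+0.004000)² + (+0.004000)² + (+0.004000)² + (+0.004000)² + (−0.005000)² + (−0.005000)² + (+0.004000)² + (−0.005000)² = 0.000180
Variance = 0.000180 / 8 = 0.000023
SE* = √0.000023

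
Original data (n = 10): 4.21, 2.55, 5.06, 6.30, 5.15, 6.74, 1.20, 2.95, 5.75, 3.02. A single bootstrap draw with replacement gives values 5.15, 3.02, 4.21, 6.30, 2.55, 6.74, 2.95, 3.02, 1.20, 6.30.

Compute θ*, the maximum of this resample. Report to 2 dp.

θ* = 6.74

Maximum = 6.74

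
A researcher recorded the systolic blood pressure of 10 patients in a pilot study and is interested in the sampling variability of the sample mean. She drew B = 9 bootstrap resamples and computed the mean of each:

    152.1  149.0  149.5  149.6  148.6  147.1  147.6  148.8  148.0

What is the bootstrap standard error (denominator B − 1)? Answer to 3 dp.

SE* = 1.455

Bootstrap SE is the standard deviation of the 9 replicate means.
Mean of replicates: (152.1 + 149.0 + 149.5 + 149.6 + 148.6 + 147.1 + 147.6 + 148.8 + 148.0) / 9 = 1340.3000 / 9 = 148.9222
Sum of squared deviations: (+3.1778)² + (+0.0778)² + (+0.5778)² + (+0.6778)² + (−0.3222)² + (−1.8222)² + (−1.3222)² + (−0.1222)² + (−0.9222)² = 16.9356
Variance = 16.9356 / 8 = 2.1169
SE* = √2.1169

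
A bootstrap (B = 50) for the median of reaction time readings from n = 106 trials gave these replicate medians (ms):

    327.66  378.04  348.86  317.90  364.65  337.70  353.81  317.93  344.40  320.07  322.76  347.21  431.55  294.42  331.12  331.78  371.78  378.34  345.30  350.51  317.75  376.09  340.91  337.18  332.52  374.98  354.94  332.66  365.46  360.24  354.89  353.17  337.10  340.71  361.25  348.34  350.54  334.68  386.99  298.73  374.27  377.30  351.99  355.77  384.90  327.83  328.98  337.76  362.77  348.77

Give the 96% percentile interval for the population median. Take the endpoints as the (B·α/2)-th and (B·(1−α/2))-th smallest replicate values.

Sorted replicates: 294.42, 298.73, 317.75, 317.90, 317.93, 320.07, 322.76, 327.66, 327.83, 328.98, 331.12, 331.78, 332.52, 332.66, 334.68, 337.10, 337.18, 337.70, 337.76, 340.71, 340.91, 344.40, 345.30, 347.21, 348.34, 348.77, 348.86, 350.51, 350.54, 351.99, 353.17, 353.81, 354.89, 354.94, 355.77, 360.24, 361.25, 362.77, 364.65, 365.46, 371.78, 374.27, 374.98, 376.09, 377.30, 378.04, 378.34, 384.90, 386.99, 431.55
α = 0.04; lower rank = 50 × 0.020 = 1; upper rank = 50 × 0.980 = 49.
The 1st smallest replicate is 294.42; the 49th is 386.99.

(294.42, 386.99)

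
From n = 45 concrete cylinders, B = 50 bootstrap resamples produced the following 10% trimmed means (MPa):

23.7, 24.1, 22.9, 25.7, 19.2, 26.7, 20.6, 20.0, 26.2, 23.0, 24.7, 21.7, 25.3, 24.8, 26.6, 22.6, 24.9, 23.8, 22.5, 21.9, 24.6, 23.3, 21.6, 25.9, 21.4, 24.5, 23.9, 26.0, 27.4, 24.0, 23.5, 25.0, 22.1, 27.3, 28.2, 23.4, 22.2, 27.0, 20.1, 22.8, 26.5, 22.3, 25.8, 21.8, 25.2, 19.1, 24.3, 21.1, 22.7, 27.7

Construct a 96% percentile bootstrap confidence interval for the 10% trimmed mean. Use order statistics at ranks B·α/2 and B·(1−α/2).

(19.1, 27.7)

Sorted replicates: 19.1, 19.2, 20.0, 20.1, 20.6, 21.1, 21.4, 21.6, 21.7, 21.8, 21.9, 22.1, 22.2, 22.3, 22.5, 22.6, 22.7, 22.8, 22.9, 23.0, 23.3, 23.4, 23.5, 23.7, 23.8, 23.9, 24.0, 24.1, 24.3, 24.5, 24.6, 24.7, 24.8, 24.9, 25.0, 25.2, 25.3, 25.7, 25.8, 25.9, 26.0, 26.2, 26.5, 26.6, 26.7, 27.0, 27.3, 27.4, 27.7, 28.2
α = 0.04; lower rank = 50 × 0.020 = 1; upper rank = 50 × 0.980 = 49.
The 1st smallest replicate is 19.1; the 49th is 27.7.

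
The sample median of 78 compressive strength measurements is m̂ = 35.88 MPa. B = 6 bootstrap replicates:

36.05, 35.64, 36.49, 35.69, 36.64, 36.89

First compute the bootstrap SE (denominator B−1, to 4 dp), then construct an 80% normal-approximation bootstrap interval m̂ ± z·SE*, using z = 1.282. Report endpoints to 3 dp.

(35.216, 36.544)

Mean of replicates = 36.2333; sum of squared deviations = 1.3433; SE* = √(1.3433/5) = 0.5183
Margin = 1.282 × 0.5183 = 0.6645
Interval: 35.88 ± 0.6645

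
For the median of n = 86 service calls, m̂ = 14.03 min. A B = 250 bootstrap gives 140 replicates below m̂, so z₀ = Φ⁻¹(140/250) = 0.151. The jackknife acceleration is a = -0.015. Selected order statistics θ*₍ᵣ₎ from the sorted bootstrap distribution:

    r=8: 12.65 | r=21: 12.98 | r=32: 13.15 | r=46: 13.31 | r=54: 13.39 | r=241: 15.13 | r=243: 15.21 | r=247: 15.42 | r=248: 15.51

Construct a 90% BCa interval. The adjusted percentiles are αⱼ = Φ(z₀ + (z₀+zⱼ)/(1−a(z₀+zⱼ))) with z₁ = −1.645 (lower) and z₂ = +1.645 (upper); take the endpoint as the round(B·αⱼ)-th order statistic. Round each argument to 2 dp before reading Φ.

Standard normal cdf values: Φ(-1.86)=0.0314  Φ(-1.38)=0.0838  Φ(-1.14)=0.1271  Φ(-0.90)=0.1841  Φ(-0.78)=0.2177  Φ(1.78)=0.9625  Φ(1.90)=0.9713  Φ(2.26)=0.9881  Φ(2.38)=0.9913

Lower: z₀ + z₁ = 0.151 + (-1.645) = -1.494; 1 − a(z₀+z₁) = 1 − (-0.015)(-1.494) = 0.9776; argument = 0.151 + (-1.494)/0.9776 = -1.3772 → -1.38.
α₁ = Φ(-1.38) = 0.0838; rank = round(250 × 0.0838) = 21; θ*₍21₎ = 12.98.
Upper: z₀ + z₂ = 1.796; 1 − a(z₀+z₂) = 1.0269; argument = 1.8999 → 1.90; α₂ = 0.9713; rank = 243; θ*₍243₎ = 15.21.

(12.98, 15.21)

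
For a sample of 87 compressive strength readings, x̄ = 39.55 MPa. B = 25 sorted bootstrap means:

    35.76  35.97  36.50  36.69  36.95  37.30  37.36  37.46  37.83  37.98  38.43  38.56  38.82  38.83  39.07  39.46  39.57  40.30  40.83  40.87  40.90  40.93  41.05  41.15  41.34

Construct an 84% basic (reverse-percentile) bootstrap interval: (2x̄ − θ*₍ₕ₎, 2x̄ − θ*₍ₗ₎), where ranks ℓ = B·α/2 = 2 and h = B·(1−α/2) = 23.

(38.05, 43.13)

Percentile endpoints at ranks 2 and 23: θ*₍2₎ = 35.97, θ*₍23₎ = 41.05.
Basic interval reflects these around x̄:
  lower = 2 × 39.55 − 41.05 = 38.05
  upper = 2 × 39.55 − 35.97 = 43.13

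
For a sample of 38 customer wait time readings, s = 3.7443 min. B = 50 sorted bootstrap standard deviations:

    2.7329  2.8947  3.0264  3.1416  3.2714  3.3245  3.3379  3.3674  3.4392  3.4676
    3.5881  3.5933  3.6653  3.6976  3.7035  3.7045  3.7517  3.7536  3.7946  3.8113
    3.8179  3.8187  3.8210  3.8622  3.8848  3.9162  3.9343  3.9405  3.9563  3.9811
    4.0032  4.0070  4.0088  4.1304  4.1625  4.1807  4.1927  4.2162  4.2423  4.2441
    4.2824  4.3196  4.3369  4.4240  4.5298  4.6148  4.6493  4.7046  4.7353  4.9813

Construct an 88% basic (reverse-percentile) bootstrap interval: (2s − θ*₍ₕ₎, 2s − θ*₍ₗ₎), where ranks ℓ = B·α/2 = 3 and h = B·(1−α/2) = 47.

Percentile endpoints at ranks 3 and 47: θ*₍3₎ = 3.0264, θ*₍47₎ = 4.6493.
Basic interval reflects these around s:
  lower = 2 × 3.7443 − 4.6493 = 2.8393
  upper = 2 × 3.7443 − 3.0264 = 4.4622

(2.8393, 4.4622)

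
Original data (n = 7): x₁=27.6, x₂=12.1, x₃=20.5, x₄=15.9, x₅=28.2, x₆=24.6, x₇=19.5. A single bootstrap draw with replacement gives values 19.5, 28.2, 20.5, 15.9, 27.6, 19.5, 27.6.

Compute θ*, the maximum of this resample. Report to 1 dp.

θ* = 28.2

Maximum = 28.2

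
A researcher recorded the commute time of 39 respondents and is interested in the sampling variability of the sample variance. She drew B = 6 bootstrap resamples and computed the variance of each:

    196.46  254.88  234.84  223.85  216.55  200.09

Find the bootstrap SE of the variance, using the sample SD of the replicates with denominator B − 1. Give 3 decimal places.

SE* = 21.939

Bootstrap SE is the standard deviation of the 6 replicate variances.
Mean of replicates: (196.46 + 254.88 + 234.84 + 223.85 + 216.55 + 200.09) / 6 = 1326.6700 / 6 = 221.1117
Sum of squared deviations: (−24.6517)² + (+33.7683)² + (+13.7283)² + (+2.7383)² + (−4.5617)² + (−21.0217)² = 2406.6899
Variance = 2406.6899 / 5 = 481.3380
SE* = √481.3380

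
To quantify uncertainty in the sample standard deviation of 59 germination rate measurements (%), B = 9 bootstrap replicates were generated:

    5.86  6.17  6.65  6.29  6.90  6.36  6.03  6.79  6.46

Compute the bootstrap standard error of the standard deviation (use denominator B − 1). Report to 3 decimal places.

SE* = 0.347

Bootstrap SE is the standard deviation of the 9 replicate standard deviations.
Mean of replicates: (5.86 + 6.17 + 6.65 + 6.29 + 6.90 + 6.36 + 6.03 + 6.79 + 6.46) / 9 = 57.5100 / 9 = 6.3900
Sum of squared deviations: (−0.5300)² + (−0.2200)² + (+0.2600)² + (−0.1000)² + (+0.5100)² + (−0.0300)² + (−0.3600)² + (+0.4000)² + (+0.0700)² = 0.9624
Variance = 0.9624 / 8 = 0.1203
SE* = √0.1203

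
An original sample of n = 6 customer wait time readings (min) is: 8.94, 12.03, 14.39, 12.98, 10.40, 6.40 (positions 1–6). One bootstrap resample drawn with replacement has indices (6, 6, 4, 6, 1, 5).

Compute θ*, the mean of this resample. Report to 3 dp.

Resample values: 6.40, 6.40, 12.98, 6.40, 8.94, 10.40.
Mean = (6.40 + 6.40 + 12.98 + 6.40 + 8.94 + 10.40) / 6 = 51.520 / 6 = 8.587

θ* = 8.587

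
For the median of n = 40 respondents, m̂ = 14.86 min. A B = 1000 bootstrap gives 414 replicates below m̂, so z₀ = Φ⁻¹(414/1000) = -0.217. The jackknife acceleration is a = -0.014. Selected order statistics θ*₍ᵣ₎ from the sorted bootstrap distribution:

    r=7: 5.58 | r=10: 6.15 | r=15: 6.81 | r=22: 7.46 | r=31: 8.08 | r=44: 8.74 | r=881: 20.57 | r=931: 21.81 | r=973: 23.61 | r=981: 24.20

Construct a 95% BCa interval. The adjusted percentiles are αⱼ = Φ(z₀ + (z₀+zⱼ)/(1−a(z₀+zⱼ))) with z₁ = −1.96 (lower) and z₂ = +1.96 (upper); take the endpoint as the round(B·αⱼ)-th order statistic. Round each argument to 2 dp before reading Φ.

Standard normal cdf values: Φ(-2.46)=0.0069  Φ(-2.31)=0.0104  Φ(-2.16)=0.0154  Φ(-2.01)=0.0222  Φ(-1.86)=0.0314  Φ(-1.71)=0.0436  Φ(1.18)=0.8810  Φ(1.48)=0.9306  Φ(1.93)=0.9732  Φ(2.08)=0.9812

(5.58, 21.81)

Lower: z₀ + z₁ = -0.217 + (-1.960) = -2.177; 1 − a(z₀+z₁) = 1 − (-0.014)(-2.177) = 0.9695; argument = -0.217 + (-2.177)/0.9695 = -2.4624 → -2.46.
α₁ = Φ(-2.46) = 0.0069; rank = round(1000 × 0.0069) = 7; θ*₍7₎ = 5.58.
Upper: z₀ + z₂ = 1.743; 1 − a(z₀+z₂) = 1.0244; argument = 1.4845 → 1.48; α₂ = 0.9306; rank = 931; θ*₍931₎ = 21.81.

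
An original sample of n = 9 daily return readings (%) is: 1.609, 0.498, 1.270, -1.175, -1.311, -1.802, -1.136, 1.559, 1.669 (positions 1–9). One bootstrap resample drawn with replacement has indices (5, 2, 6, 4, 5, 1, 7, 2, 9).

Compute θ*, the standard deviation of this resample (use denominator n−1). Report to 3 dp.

θ* = 1.349

Resample values: -1.311, 0.498, -1.802, -1.175, -1.311, 1.609, -1.136, 0.498, 1.669.
Mean = -0.2734; sum of squared deviations = 14.5533
s² = 14.5533 / 8 = 1.8192
s = √1.8192 = 1.349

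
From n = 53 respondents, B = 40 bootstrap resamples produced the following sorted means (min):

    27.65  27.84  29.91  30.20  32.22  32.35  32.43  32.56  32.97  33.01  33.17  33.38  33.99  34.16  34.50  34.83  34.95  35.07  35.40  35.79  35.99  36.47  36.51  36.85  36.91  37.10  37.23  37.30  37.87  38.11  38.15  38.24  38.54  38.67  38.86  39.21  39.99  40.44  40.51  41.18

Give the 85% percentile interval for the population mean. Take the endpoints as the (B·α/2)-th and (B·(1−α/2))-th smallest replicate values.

(29.91, 39.99)

α = 0.15; lower rank = 40 × 0.075 = 3; upper rank = 40 × 0.925 = 37.
The 3rd smallest replicate is 29.91; the 37th is 39.99.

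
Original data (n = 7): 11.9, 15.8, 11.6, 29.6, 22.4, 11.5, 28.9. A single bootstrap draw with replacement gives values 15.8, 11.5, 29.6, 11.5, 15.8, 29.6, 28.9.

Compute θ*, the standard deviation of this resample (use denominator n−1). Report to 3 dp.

Mean = 20.3857; sum of squared deviations = 442.2686
s² = 442.2686 / 6 = 73.7114
s = √73.7114 = 8.586

θ* = 8.586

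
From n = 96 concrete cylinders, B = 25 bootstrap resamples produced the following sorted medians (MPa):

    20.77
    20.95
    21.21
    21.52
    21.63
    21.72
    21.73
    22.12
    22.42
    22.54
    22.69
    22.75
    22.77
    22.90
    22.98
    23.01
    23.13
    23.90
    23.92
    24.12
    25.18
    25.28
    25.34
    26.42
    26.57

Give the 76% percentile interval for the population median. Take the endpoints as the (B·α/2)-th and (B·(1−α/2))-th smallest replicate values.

α = 0.24; lower rank = 25 × 0.120 = 3; upper rank = 25 × 0.880 = 22.
The 3rd smallest replicate is 21.21; the 22nd is 25.28.

(21.21, 25.28)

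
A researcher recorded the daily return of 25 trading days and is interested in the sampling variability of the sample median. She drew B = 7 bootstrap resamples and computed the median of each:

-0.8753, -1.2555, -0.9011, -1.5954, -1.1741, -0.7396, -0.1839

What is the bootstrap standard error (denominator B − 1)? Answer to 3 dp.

Bootstrap SE is the standard deviation of the 7 replicate medians.
Mean of replicates: ((-0.8753) + (-1.2555) + (-0.9011) + (-1.5954) + (-1.1741) + (-0.7396) + (-0.1839)) / 7 = -6.72490 / 7 = -0.96070
Sum of squared deviations: (+0.08540)² + (−0.29480)² + (+0.05960)² + (−0.63470)² + (−0.21340)² + (+0.22110)² + (+0.77680)² = 1.19844
Variance = 1.19844 / 6 = 0.19974
SE* = √0.19974

SE* = 0.447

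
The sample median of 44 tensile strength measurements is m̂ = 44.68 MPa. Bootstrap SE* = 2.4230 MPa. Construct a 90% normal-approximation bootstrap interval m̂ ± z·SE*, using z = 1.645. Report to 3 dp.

(40.694, 48.666)

Margin = 1.645 × 2.4230 = 3.9858
Interval: 44.68 ± 3.9858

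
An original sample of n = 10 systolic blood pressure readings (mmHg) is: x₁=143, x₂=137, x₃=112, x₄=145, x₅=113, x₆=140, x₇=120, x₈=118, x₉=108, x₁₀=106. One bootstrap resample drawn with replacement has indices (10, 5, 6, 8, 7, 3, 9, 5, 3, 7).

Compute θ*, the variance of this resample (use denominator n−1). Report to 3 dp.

θ* = 91.733

Resample values: 106, 113, 140, 118, 120, 112, 108, 113, 112, 120.
Mean = 116.2000; sum of squared deviations = 825.6000
s² = 825.6000 / 9 = 91.7333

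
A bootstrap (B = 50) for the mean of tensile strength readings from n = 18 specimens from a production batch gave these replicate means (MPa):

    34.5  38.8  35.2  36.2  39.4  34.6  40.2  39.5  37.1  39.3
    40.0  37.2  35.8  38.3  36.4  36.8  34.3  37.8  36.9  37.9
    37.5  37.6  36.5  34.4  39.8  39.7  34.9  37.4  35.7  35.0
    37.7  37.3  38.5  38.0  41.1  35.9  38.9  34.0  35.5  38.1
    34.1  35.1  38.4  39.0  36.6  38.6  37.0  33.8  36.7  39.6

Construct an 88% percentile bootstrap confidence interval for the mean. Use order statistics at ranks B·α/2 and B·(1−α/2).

Sorted replicates: 33.8, 34.0, 34.1, 34.3, 34.4, 34.5, 34.6, 34.9, 35.0, 35.1, 35.2, 35.5, 35.7, 35.8, 35.9, 36.2, 36.4, 36.5, 36.6, 36.7, 36.8, 36.9, 37.0, 37.1, 37.2, 37.3, 37.4, 37.5, 37.6, 37.7, 37.8, 37.9, 38.0, 38.1, 38.3, 38.4, 38.5, 38.6, 38.8, 38.9, 39.0, 39.3, 39.4, 39.5, 39.6, 39.7, 39.8, 40.0, 40.2, 41.1
α = 0.12; lower rank = 50 × 0.060 = 3; upper rank = 50 × 0.940 = 47.
The 3rd smallest replicate is 34.1; the 47th is 39.8.

(34.1, 39.8)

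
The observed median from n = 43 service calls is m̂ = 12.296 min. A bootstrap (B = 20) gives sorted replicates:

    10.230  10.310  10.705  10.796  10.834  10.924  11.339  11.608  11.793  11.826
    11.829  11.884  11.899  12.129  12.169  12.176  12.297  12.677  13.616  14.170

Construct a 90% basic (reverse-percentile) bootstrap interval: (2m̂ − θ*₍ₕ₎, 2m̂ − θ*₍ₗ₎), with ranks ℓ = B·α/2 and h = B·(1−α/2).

(10.976, 14.362)

Percentile endpoints at ranks 1 and 19: θ*₍1₎ = 10.230, θ*₍19₎ = 13.616.
Basic interval reflects these around m̂:
  lower = 2 × 12.296 − 13.616 = 10.976
  upper = 2 × 12.296 − 10.230 = 14.362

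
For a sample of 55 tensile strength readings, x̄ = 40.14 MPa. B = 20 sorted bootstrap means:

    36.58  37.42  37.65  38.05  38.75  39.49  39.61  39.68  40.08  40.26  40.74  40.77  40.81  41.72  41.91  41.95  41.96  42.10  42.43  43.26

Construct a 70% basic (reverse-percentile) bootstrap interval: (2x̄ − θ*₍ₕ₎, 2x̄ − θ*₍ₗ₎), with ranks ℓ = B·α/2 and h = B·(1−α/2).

(38.32, 42.63)

Percentile endpoints at ranks 3 and 17: θ*₍3₎ = 37.65, θ*₍17₎ = 41.96.
Basic interval reflects these around x̄:
  lower = 2 × 40.14 − 41.96 = 38.32
  upper = 2 × 40.14 − 37.65 = 42.63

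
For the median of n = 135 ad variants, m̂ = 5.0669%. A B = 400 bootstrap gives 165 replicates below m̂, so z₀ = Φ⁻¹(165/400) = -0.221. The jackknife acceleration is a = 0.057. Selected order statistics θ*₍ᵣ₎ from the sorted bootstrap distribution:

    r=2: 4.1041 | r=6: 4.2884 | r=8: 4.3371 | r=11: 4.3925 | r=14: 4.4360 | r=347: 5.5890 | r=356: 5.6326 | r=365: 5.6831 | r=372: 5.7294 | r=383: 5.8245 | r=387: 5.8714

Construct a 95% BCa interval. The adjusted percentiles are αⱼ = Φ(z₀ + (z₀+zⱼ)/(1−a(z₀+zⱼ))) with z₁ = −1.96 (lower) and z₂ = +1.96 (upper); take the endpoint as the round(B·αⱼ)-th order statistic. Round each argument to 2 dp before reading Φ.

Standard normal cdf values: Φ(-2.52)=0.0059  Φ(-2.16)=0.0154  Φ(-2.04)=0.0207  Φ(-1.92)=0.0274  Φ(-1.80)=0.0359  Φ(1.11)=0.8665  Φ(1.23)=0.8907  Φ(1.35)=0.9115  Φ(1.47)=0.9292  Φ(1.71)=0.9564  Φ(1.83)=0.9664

Lower: z₀ + z₁ = -0.221 + (-1.960) = -2.181; 1 − a(z₀+z₁) = 1 − (0.057)(-2.181) = 1.1243; argument = -0.221 + (-2.181)/1.1243 = -2.1608 → -2.16.
α₁ = Φ(-2.16) = 0.0154; rank = round(400 × 0.0154) = 6; θ*₍6₎ = 4.2884.
Upper: z₀ + z₂ = 1.739; 1 − a(z₀+z₂) = 0.9009; argument = 1.7093 → 1.71; α₂ = 0.9564; rank = 383; θ*₍383₎ = 5.8245.

(4.2884, 5.8245)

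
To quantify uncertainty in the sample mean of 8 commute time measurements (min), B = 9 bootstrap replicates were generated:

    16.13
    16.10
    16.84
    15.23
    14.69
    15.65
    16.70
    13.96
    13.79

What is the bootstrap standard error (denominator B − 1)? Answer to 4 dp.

Bootstrap SE is the standard deviation of the 9 replicate means.
Mean of replicates: (16.13 + 16.10 + 16.84 + 15.23 + 14.69 + 15.65 + 16.70 + 13.96 + 13.79) / 9 = 139.09000 / 9 = 15.45444
Sum of squared deviations: (+0.67556)² + (+0.64556)² + (+1.38556)² + (−0.22444)² + (−0.76444)² + (+0.19556)² + (+1.24556)² + (−1.49444)² + (−1.66444)² = 10.02102
Variance = 10.02102 / 8 = 1.25263
SE* = √1.25263

SE* = 1.1192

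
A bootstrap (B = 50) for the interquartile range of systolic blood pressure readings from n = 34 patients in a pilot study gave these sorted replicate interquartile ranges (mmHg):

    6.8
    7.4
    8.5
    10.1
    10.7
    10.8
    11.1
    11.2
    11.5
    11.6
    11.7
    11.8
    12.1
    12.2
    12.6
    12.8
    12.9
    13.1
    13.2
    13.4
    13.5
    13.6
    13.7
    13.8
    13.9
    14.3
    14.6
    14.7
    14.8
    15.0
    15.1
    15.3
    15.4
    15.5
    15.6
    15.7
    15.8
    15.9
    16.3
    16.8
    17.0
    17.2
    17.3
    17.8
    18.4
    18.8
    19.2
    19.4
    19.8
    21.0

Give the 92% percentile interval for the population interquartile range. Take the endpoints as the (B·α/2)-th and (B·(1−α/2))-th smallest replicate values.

α = 0.08; lower rank = 50 × 0.040 = 2; upper rank = 50 × 0.960 = 48.
The 2nd smallest replicate is 7.4; the 48th is 19.4.

(7.4, 19.4)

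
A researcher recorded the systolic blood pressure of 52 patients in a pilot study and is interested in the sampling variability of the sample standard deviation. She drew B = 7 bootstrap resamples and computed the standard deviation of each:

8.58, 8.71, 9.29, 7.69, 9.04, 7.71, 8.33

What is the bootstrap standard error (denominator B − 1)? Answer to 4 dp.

Bootstrap SE is the standard deviation of the 7 replicate standard deviations.
Mean of replicates: (8.58 + 8.71 + 9.29 + 7.69 + 9.04 + 7.71 + 8.33) / 7 = 59.35000 / 7 = 8.47857
Sum of squared deviations: (+0.10143)² + (+0.23143)² + (+0.81143)² + (−0.78857)² + (+0.56143)² + (−0.76857)² + (−0.14857)² = 2.27209
Variance = 2.27209 / 6 = 0.37868
SE* = √0.37868

SE* = 0.6154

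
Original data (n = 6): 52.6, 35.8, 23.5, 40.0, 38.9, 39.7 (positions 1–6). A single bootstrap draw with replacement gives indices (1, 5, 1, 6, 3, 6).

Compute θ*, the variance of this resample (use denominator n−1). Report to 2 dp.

θ* = 116.60

Resample values: 52.6, 38.9, 52.6, 39.7, 23.5, 39.7.
Mean = 41.1667; sum of squared deviations = 582.9933
s² = 582.9933 / 5 = 116.5987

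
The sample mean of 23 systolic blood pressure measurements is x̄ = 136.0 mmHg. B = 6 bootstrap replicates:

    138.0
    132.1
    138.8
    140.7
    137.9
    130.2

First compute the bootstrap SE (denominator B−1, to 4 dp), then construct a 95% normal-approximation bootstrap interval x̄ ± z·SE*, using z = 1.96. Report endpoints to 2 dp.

Mean of replicates = 136.2833; sum of squared deviations = 85.9083; SE* = √(85.9083/5) = 4.1451
Margin = 1.96 × 4.1451 = 8.124
Interval: 136.0 ± 8.124

(127.88, 144.12)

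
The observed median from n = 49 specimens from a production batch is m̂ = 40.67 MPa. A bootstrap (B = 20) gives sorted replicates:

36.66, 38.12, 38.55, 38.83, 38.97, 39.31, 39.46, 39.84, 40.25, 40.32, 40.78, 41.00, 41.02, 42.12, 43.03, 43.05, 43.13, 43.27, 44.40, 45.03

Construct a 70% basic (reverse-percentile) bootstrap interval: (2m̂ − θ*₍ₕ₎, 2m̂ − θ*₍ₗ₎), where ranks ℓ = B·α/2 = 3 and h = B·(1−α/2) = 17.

Percentile endpoints at ranks 3 and 17: θ*₍3₎ = 38.55, θ*₍17₎ = 43.13.
Basic interval reflects these around m̂:
  lower = 2 × 40.67 − 43.13 = 38.21
  upper = 2 × 40.67 − 38.55 = 42.79

(38.21, 42.79)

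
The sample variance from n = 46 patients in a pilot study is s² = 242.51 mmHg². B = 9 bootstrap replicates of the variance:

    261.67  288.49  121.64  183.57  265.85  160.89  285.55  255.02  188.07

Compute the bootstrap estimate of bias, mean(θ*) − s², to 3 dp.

bias = −19.093

mean(θ*) = (261.67 + 288.49 + 121.64 + 183.57 + 265.85 + 160.89 + 285.55 + 255.02 + 188.07) / 9 = 223.4167
bias = 223.4167 − 242.51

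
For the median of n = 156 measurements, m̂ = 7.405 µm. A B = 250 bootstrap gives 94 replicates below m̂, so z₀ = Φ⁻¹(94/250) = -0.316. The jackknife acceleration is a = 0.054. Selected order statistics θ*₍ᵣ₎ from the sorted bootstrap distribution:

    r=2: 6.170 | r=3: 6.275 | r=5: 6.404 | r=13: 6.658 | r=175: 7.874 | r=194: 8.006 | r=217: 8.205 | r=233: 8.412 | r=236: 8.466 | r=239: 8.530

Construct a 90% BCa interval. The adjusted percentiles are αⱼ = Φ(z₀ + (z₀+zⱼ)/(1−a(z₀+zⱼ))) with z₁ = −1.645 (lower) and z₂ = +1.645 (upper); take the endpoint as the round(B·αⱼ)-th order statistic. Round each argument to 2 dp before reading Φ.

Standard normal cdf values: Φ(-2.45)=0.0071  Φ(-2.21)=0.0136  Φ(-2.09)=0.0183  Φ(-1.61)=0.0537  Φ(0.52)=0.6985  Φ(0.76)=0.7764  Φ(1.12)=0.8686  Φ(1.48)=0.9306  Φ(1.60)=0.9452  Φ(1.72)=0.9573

(6.404, 8.205)

Lower: z₀ + z₁ = -0.316 + (-1.645) = -1.961; 1 − a(z₀+z₁) = 1 − (0.054)(-1.961) = 1.1059; argument = -0.316 + (-1.961)/1.1059 = -2.0892 → -2.09.
α₁ = Φ(-2.09) = 0.0183; rank = round(250 × 0.0183) = 5; θ*₍5₎ = 6.404.
Upper: z₀ + z₂ = 1.329; 1 − a(z₀+z₂) = 0.9282; argument = 1.1158 → 1.12; α₂ = 0.8686; rank = 217; θ*₍217₎ = 8.205.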